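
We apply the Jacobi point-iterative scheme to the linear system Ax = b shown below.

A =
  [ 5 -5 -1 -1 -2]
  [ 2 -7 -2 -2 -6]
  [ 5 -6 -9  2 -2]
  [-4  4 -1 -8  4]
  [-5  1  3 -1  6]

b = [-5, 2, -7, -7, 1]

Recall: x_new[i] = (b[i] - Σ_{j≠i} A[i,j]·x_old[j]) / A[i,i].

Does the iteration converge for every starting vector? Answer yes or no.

no

Let D = diag(5, -7, -9, -8, 6); L, U the strict triangles.
Jacobi T = -D⁻¹(L+U): T[4,2] = -(3)/(6) = -0.5000; T[4,4] = 0.
  T[0,:] = [+0.0000 +1.0000 +0.2000 +0.2000 +0.4000]
  T[1,:] = [+0.2857 +0.0000 -0.2857 -0.2857 -0.8571]
  T[2,:] = [+0.5556 -0.6667 +0.0000 +0.2222 -0.2222]
  T[3,:] = [-0.5000 +0.5000 -0.1250 +0.0000 +0.5000]
  T[4,:] = [+0.8333 -0.1667 -0.5000 +0.1667 +0.0000]
|roots of det(T-λI)|: 1.4477, 0.8569, 0.8569, 0.2214, 0.2214.
spectral radius ρ = 1.4477; 1.4477 > 1, so it fails to converge.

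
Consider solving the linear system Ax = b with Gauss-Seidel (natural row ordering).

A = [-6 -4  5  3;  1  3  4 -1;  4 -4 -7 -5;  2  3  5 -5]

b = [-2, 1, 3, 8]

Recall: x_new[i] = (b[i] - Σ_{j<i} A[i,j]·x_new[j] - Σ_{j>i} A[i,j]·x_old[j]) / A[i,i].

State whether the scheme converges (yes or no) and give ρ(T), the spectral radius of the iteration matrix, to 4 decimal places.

no, ρ = 1.5244

Split A = D + L + U, D = diag(-6, 3, -7, -5).
Gauss-Seidel: T = -(D+L)⁻¹U, row 0 first, T[0,1] = -(-4)/(-6) = -0.6667; later rows by forward substitution.
  T[0,:] = [+0.0000, -0.6667, +0.8333, +0.5000]
  T[1,:] = [+0.0000, +0.2222, -1.6111, +0.1667]
  T[2,:] = [+0.0000, -0.5079, +1.3968, -0.5238]
  T[3,:] = [+0.0000, -0.6413, +0.7635, -0.2238]
|eigenvalues of T|: 1.5244, 0.4778, 0.3487, 0.0000.
ρ = 1.5244; 1.5244 > 1: divergent.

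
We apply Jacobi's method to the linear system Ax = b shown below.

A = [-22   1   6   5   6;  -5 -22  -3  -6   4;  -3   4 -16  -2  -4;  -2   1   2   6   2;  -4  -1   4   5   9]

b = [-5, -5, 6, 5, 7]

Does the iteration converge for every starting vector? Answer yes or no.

yes

Let D = diag(-22, -22, -16, 6, 9); L, U the strict triangles.
Jacobi T = -D⁻¹(L+U): T[2,1] = -(4)/(-16) = +0.2500; T[2,2] = 0.
  T[0,:] = [+0.0000 +0.0455 +0.2727 +0.2273 +0.2727]
  T[1,:] = [-0.2273 +0.0000 -0.1364 -0.2727 +0.1818]
  T[2,:] = [-0.1875 +0.2500 +0.0000 -0.1250 -0.2500]
  T[3,:] = [+0.3333 -0.1667 -0.3333 +0.0000 -0.3333]
  T[4,:] = [+0.4444 +0.1111 -0.4444 -0.5556 +0.0000]
|λ(T)| sorted: 0.8357, 0.5396, 0.2686, 0.1618, 0.1618.
spectral radius ρ = 0.8357; 0.8357 < 1 ⇒ converges.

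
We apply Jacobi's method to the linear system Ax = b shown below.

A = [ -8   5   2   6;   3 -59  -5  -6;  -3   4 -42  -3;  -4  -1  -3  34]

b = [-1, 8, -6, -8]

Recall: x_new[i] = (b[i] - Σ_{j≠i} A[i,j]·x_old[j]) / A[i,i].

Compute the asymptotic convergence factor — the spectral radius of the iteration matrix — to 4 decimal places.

0.3531

Diagonal D = diag(-8, -59, -42, 34); L, U strict lower/upper.
Jacobi T = -D⁻¹(L+U): T[1,2] = -(-5)/(-59) = -0.0847; T[1,1] = 0.
  T[0,:] = [+0.0000  +0.6250  +0.2500  +0.7500]
  T[1,:] = [+0.0508  +0.0000  -0.0847  -0.1017]
  T[2,:] = [-0.0714  +0.0952  +0.0000  -0.0714]
  T[3,:] = [+0.1176  +0.0294  +0.0882  +0.0000]
moduli |λ_i(T)| = 0.3531, 0.2772, 0.1374, 0.1374.
ρ(T) = max|λ| = 0.3531; 0.3531 < 1: convergent.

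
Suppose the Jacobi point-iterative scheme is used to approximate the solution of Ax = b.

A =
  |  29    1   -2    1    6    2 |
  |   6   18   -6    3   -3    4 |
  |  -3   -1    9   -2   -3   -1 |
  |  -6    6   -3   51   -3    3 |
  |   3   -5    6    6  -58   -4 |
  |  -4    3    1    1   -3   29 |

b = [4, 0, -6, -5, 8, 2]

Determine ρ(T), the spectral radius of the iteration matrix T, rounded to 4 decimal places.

0.4296

Write A = D+L+U with D = diag(29, 18, 9, 51, -58, 29).
Jacobi T = -D⁻¹(L+U): T[1,2] = -(-6)/(18) = +0.3333; T[1,1] = 0.
  T[0,:] = [+0.0000  -0.0345  +0.0690  -0.0345  -0.2069  -0.0690]
  T[1,:] = [-0.3333  +0.0000  +0.3333  -0.1667  +0.1667  -0.2222]
  T[2,:] = [+0.3333  +0.1111  +0.0000  +0.2222  +0.3333  +0.1111]
  T[3,:] = [+0.1176  -0.1176  +0.0588  +0.0000  +0.0588  -0.0588]
  T[4,:] = [+0.0517  -0.0862  +0.1034  +0.1034  +0.0000  -0.0690]
  T[5,:] = [+0.1379  -0.1034  -0.0345  -0.0345  +0.1034  +0.0000]
moduli |λ_i(T)| = 0.4296, 0.2632, 0.2632, 0.1832, 0.1332, 0.0014.
ρ = 0.4296; 0.4296 < 1: convergent.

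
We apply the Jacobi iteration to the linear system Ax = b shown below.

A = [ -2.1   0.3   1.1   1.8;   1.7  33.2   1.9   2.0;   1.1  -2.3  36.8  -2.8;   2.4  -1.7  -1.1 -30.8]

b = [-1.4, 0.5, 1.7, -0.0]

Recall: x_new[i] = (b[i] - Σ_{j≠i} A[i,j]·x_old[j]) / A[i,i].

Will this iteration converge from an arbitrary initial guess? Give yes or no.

yes

Let D = diag(-2.1, 33.2, 36.8, -30.8); L, U the strict triangles.
Jacobi T = -D⁻¹(L+U): T[2,3] = -(-2.8)/(36.8) = +0.0761; T[2,2] = 0.
  T[0,:] = [+0.0000 +0.1429 +0.5238 +0.8571]
  T[1,:] = [-0.0512 +0.0000 -0.0572 -0.0602]
  T[2,:] = [-0.0299 +0.0625 +0.0000 +0.0761]
  T[3,:] = [+0.0779 -0.0552 -0.0357 +0.0000]
moduli |λ_i(T)| = 0.2504, 0.1223, 0.0786, 0.0786.
ρ = 0.2504; 0.2504 < 1: convergent.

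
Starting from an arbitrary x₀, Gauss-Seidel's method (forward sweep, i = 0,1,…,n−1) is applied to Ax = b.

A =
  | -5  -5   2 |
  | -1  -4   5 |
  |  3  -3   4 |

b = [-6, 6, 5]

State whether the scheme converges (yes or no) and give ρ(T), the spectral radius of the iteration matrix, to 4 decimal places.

no, ρ = 1.4563

Write A = D+L+U with D = diag(-5, -4, 4).
Gauss-Seidel: T = -(D+L)⁻¹U, row 0 first, T[0,1] = -(-5)/(-5) = -1.0000; later rows by forward substitution.
  T[0,:] = [+0.0000  -1.0000  +0.4000]
  T[1,:] = [+0.0000  +0.2500  +1.1500]
  T[2,:] = [+0.0000  +0.9375  +0.5625]
|λ(T)| sorted: 1.4563, 0.6438, 0.0000.
spectral radius ρ = 1.4563; 1.4563 > 1: divergent.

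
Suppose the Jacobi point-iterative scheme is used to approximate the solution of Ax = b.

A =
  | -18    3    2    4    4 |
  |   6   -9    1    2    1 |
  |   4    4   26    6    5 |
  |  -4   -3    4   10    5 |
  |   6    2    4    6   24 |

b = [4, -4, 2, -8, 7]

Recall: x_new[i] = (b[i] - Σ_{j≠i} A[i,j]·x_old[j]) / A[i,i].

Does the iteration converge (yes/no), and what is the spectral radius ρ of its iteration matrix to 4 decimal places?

Write A = D+L+U with D = diag(-18, -9, 26, 10, 24).
Jacobi: T = -D⁻¹(L+U), T[3,1] = -(-3)/(10) = +0.3000; T[3,3] = 0.
  T[0,:] = [+0.0000  +0.1667  +0.1111  +0.2222  +0.2222]
  T[1,:] = [+0.6667  +0.0000  +0.1111  +0.2222  +0.1111]
  T[2,:] = [-0.1538  -0.1538  +0.0000  -0.2308  -0.1923]
  T[3,:] = [+0.4000  +0.3000  -0.4000  +0.0000  -0.5000]
  T[4,:] = [-0.2500  -0.0833  -0.1667  -0.2500  +0.0000]
eigenvalue magnitudes: 0.6261, 0.5237, 0.3571, 0.1897, 0.0650.
ρ = 0.6261; 0.6261 < 1, so it converges for any x₀.

yes, ρ = 0.6261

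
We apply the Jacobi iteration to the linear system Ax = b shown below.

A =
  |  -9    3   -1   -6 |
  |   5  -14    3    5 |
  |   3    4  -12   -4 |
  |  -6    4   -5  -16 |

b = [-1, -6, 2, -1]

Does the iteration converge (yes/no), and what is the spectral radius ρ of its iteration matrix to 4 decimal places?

A = D + L + U where D = diag(-9, -14, -12, -16).
Jacobi T = -D⁻¹(L+U): T[0,2] = -(-1)/(-9) = -0.1111; T[0,0] = 0.
  T[0,:] = [+0.0000, +0.3333, -0.1111, -0.6667]
  T[1,:] = [+0.3571, +0.0000, +0.2143, +0.3571]
  T[2,:] = [+0.2500, +0.3333, +0.0000, -0.3333]
  T[3,:] = [-0.3750, +0.2500, -0.3125, +0.0000]
eigenvalue magnitudes: 0.8581, 0.6450, 0.2429, 0.0298.
ρ = 0.8581; 0.8581 < 1: convergent.

yes, ρ = 0.8581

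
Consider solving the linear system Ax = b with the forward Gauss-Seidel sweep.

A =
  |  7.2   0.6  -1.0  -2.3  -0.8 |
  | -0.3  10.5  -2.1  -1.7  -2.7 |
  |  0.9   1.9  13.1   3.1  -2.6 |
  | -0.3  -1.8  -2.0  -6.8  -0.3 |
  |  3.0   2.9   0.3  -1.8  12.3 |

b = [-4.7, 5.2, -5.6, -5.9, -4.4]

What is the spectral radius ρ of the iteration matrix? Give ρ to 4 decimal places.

0.2441

A = D + L + U where D = diag(7.2, 10.5, 13.1, -6.8, 12.3).
T_GS = -(D+L)⁻¹U: row 0 first, T[0,1] = -(0.6)/(7.2) = -0.0833; later rows by forward substitution.
  T[0,:] = [+0.0000  -0.0833  +0.1389  +0.3194  +0.1111]
  T[1,:] = [+0.0000  -0.0024  +0.2040  +0.1710  +0.2603]
  T[2,:] = [+0.0000  +0.0061  -0.0391  -0.2834  +0.1531]
  T[3,:] = [+0.0000  +0.0025  -0.0486  +0.0240  -0.1630]
  T[4,:] = [+0.0000  +0.0211  -0.0881  -0.1078  -0.1161]
|eigenvalues of T|: 0.2441, 0.0972, 0.0423, 0.0423, 0.0000.
ρ(T) = max|λ| = 0.2441; 0.2441 < 1, so it converges for any x₀.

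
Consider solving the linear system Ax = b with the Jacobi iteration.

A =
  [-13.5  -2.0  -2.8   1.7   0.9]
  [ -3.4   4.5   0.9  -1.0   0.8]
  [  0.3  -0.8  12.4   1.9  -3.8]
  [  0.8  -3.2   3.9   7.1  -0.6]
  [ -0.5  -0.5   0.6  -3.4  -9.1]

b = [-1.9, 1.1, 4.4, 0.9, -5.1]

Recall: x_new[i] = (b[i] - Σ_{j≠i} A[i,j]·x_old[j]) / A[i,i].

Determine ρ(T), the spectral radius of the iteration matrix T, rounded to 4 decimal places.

A = D + L + U where D = diag(-13.5, 4.5, 12.4, 7.1, -9.1).
T_J = -D⁻¹(L+U): T[3,2] = -(3.9)/(7.1) = -0.5493; T[3,3] = 0.
  T[0,:] = [+0.0000, -0.1481, -0.2074, +0.1259, +0.0667]
  T[1,:] = [+0.7556, +0.0000, -0.2000, +0.2222, -0.1778]
  T[2,:] = [-0.0242, +0.0645, +0.0000, -0.1532, +0.3065]
  T[3,:] = [-0.1127, +0.4507, -0.5493, +0.0000, +0.0845]
  T[4,:] = [-0.0549, -0.0549, +0.0659, -0.3736, +0.0000]
|roots of det(T-λI)|: 0.6139, 0.4694, 0.4694, 0.3356, 0.3356.
ρ = 0.6139; 0.6139 < 1: convergent.

0.6139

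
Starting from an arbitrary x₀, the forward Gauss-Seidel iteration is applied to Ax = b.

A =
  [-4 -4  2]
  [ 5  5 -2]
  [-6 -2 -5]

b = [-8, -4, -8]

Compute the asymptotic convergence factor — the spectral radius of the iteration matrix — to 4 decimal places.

Split A = D + L + U, D = diag(-4, 5, -5).
T_GS = -(D+L)⁻¹U: row 0 first, T[0,1] = -(-4)/(-4) = -1.0000; later rows by forward substitution.
  T[0,:] = [+0.0000, -1.0000, +0.5000]
  T[1,:] = [+0.0000, +1.0000, -0.1000]
  T[2,:] = [+0.0000, +0.8000, -0.5600]
|roots of det(T-λI)|: 0.9469, 0.5069, 0.0000.
spectral radius ρ = 0.9469; 0.9469 < 1, so it converges for any x₀.

0.9469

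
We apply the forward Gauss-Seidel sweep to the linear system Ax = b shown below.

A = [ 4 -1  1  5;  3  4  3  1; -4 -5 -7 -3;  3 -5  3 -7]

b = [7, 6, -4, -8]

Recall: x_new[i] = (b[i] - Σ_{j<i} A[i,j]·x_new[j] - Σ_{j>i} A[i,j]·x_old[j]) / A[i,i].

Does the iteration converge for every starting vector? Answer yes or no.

Diagonal D = diag(4, 4, -7, -7); L, U strict lower/upper.
T_GS = -(D+L)⁻¹U: row 0 first, T[0,1] = -(-1)/(4) = +0.2500; later rows by forward substitution.
  T[0,:] = [+0.0000  +0.2500  -0.2500  -1.2500]
  T[1,:] = [+0.0000  -0.1875  -0.5625  +0.6875]
  T[2,:] = [+0.0000  -0.0089  +0.5446  -0.2054]
  T[3,:] = [+0.0000  +0.2372  +0.5281  -1.1148]
|roots of det(T-λI)|: 1.2003, 0.5000, 0.0574, 0.0000.
spectral radius ρ = 1.2003; 1.2003 > 1 ⇒ diverges.

no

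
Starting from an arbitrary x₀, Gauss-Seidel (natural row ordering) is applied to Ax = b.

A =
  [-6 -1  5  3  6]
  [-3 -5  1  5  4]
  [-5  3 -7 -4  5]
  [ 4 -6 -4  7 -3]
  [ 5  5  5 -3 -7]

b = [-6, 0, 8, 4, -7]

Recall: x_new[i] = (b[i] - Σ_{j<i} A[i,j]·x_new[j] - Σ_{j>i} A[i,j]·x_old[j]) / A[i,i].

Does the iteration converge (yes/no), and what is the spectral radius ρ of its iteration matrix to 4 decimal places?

Diagonal D = diag(-6, -5, -7, 7, -7); L, U strict lower/upper.
T_GS = -(D+L)⁻¹U: row 0 first, T[0,2] = -(5)/(-6) = +0.8333; later rows by forward substitution.
  T[0,:] = [+0.0000  -0.1667  +0.8333  +0.5000  +1.0000]
  T[1,:] = [+0.0000  +0.1000  -0.3000  +0.7000  +0.2000]
  T[2,:] = [+0.0000  +0.1619  -0.7238  -0.6286  +0.0857]
  T[3,:] = [+0.0000  +0.2735  -1.1469  -0.0449  +0.0776]
  T[4,:] = [+0.0000  -0.0492  +0.3555  +0.4274  +0.8851]
|λ(T)| sorted: 1.3667, 0.9375, 0.6384, 0.0071, 0.0000.
ρ = 1.3667; 1.3667 > 1 ⇒ diverges.

no, ρ = 1.3667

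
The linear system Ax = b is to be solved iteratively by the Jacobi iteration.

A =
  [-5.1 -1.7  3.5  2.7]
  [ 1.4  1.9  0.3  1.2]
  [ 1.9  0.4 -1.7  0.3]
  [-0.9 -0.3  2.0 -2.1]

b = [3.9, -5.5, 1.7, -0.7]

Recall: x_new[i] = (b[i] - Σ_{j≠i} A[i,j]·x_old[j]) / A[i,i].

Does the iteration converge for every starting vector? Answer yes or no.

no

Let D = diag(-5.1, 1.9, -1.7, -2.1); L, U the strict triangles.
Jacobi: T = -D⁻¹(L+U), T[1,3] = -(1.2)/(1.9) = -0.6316; T[1,1] = 0.
  T[0,:] = [+0.0000, -0.3333, +0.6863, +0.5294]
  T[1,:] = [-0.7368, +0.0000, -0.1579, -0.6316]
  T[2,:] = [+1.1176, +0.2353, +0.0000, +0.1765]
  T[3,:] = [-0.4286, -0.1429, +0.9524, +0.0000]
|eigenvalues of T|: 1.1464, 0.8938, 0.2856, 0.2856.
ρ(T) = max|λ| = 1.1464; 1.1464 > 1: divergent.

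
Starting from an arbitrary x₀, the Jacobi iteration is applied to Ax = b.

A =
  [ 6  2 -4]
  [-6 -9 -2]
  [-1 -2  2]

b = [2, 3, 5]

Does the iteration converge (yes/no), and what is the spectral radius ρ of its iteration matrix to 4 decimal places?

yes, ρ = 0.8896

Write A = D+L+U with D = diag(6, -9, 2).
Jacobi T = -D⁻¹(L+U): T[0,2] = -(-4)/(6) = +0.6667; T[0,0] = 0.
  T[0,:] = [+0.0000 -0.3333 +0.6667]
  T[1,:] = [-0.6667 +0.0000 -0.2222]
  T[2,:] = [+0.5000 +1.0000 +0.0000]
|eigenvalues of T|: 0.8896, 0.6767, 0.6767.
ρ = 0.8896; 0.8896 < 1: convergent.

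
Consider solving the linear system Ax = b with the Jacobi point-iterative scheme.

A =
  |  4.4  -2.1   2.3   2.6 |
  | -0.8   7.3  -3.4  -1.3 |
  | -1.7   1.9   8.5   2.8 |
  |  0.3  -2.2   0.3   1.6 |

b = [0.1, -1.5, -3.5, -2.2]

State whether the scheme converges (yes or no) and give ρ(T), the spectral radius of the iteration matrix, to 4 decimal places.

Write A = D+L+U with D = diag(4.4, 7.3, 8.5, 1.6).
Jacobi T = -D⁻¹(L+U): T[1,0] = -(-0.8)/(7.3) = +0.1096; T[1,1] = 0.
  T[0,:] = [+0.0000, +0.4773, -0.5227, -0.5909]
  T[1,:] = [+0.1096, +0.0000, +0.4658, +0.1781]
  T[2,:] = [+0.2000, -0.2235, +0.0000, -0.3294]
  T[3,:] = [-0.1875, +1.3750, -0.1875, +0.0000]
eigenvalue magnitudes: 0.7635, 0.5976, 0.5976, 0.0437.
ρ(T) = max|λ| = 0.7635; 0.7635 < 1: convergent.

yes, ρ = 0.7635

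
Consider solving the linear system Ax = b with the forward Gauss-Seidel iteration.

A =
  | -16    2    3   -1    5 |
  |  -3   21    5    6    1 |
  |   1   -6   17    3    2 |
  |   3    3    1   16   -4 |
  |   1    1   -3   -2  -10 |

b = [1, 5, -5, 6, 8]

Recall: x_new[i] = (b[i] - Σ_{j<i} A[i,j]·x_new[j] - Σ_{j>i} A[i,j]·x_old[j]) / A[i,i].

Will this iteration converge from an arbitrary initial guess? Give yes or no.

Write A = D+L+U with D = diag(-16, 21, 17, 16, -10).
T_GS = -(D+L)⁻¹U: row 0 first, T[0,1] = -(2)/(-16) = +0.1250; later rows by forward substitution.
  T[0,:] = [+0.0000, +0.1250, +0.1875, -0.0625, +0.3125]
  T[1,:] = [+0.0000, +0.0179, -0.2113, -0.2946, -0.0030]
  T[2,:] = [+0.0000, -0.0011, -0.0856, -0.2768, -0.1371]
  T[3,:] = [+0.0000, -0.0267, +0.0098, +0.0843, +0.2005]
  T[4,:] = [+0.0000, +0.0199, +0.0213, +0.0305, +0.0320]
moduli |λ_i(T)| = 0.1649, 0.0943, 0.0943, 0.0896, 0.0000.
spectral radius ρ = 0.1649; 0.1649 < 1 ⇒ converges.

yes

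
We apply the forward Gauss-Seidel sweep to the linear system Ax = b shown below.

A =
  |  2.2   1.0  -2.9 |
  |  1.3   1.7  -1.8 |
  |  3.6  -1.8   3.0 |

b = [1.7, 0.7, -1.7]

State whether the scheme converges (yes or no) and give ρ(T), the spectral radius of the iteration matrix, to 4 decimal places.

no, ρ = 1.5713

Diagonal D = diag(2.2, 1.7, 3); L, U strict lower/upper.
T_GS = -(D+L)⁻¹U: row 0 first, T[0,1] = -(1)/(2.2) = -0.4545; later rows by forward substitution.
  T[0,:] = [+0.0000 -0.4545 +1.3182]
  T[1,:] = [+0.0000 +0.3476 +0.0508]
  T[2,:] = [+0.0000 +0.7540 -1.5513]
|roots of det(T-λI)|: 1.5713, 0.3676, 0.0000.
ρ = 1.5713; 1.5713 > 1: divergent.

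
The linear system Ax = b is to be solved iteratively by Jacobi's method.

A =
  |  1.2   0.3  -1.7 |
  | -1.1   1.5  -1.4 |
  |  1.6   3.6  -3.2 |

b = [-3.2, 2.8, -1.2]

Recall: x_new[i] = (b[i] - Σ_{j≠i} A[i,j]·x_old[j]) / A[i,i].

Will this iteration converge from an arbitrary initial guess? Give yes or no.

Write A = D+L+U with D = diag(1.2, 1.5, -3.2).
Jacobi T = -D⁻¹(L+U): T[1,0] = -(-1.1)/(1.5) = +0.7333; T[1,1] = 0.
  T[0,:] = [+0.0000 -0.2500 +1.4167]
  T[1,:] = [+0.7333 +0.0000 +0.9333]
  T[2,:] = [+0.5000 +1.1250 +0.0000]
|λ(T)| sorted: 1.5076, 0.8354, 0.8354.
spectral radius ρ = 1.5076; 1.5076 > 1: divergent.

no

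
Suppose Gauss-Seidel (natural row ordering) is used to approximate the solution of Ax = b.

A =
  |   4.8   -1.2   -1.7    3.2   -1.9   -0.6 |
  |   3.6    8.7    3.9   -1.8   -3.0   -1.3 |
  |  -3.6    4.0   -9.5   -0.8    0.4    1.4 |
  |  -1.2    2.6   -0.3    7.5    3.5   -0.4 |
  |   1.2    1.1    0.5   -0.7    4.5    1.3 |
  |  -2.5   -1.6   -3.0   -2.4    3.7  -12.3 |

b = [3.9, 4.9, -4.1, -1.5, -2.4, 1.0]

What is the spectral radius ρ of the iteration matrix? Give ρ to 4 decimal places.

0.8579

Write A = D+L+U with D = diag(4.8, 8.7, -9.5, 7.5, 4.5, -12.3).
Gauss-Seidel: T = -(D+L)⁻¹U, row 0 first, T[0,3] = -(3.2)/(4.8) = -0.6667; later rows by forward substitution.
  T[0,:] = [+0.0000  +0.2500  +0.3542  -0.6667  +0.3958  +0.1250]
  T[1,:] = [+0.0000  -0.1034  -0.5948  +0.4828  +0.1810  +0.0977]
  T[2,:] = [+0.0000  -0.1383  -0.3847  +0.3717  -0.0317  +0.1411]
  T[3,:] = [+0.0000  +0.0703  +0.2475  -0.2592  -0.4674  +0.0451]
  T[4,:] = [+0.0000  -0.0151  +0.1322  -0.0218  -0.2190  -0.3548]
  T[5,:] = [+0.0000  -0.0219  +0.0907  +0.0260  -0.0710  -0.1881]
moduli |λ_i(T)| = 0.8579, 0.2620, 0.2620, 0.1024, 0.0429, 0.0000.
ρ(T) = max|λ| = 0.8579; 0.8579 < 1, so it converges for any x₀.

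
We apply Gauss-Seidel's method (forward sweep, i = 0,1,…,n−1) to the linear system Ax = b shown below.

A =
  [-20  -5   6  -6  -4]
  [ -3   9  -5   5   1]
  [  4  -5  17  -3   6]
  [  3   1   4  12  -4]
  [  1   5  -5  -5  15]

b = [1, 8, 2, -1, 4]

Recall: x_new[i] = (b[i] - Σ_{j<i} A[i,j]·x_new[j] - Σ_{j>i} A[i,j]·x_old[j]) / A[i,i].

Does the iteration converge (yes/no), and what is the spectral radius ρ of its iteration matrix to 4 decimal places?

yes, ρ = 0.5321

Let D = diag(-20, 9, 17, 12, 15); L, U the strict triangles.
T_GS = -(D+L)⁻¹U: row 0 first, T[0,3] = -(-6)/(-20) = -0.3000; later rows by forward substitution.
  T[0,:] = [+0.0000 -0.2500 +0.3000 -0.3000 -0.2000]
  T[1,:] = [+0.0000 -0.0833 +0.6556 -0.6556 -0.1778]
  T[2,:] = [+0.0000 +0.0343 +0.1222 +0.0542 -0.3582]
  T[3,:] = [+0.0000 +0.0580 -0.1704 +0.1115 +0.5175]
  T[4,:] = [+0.0000 +0.0752 -0.2546 +0.2938 +0.1257]
|roots of det(T-λI)|: 0.5321, 0.4014, 0.1251, 0.0204, 0.0000.
ρ = 0.5321; 0.5321 < 1 ⇒ converges.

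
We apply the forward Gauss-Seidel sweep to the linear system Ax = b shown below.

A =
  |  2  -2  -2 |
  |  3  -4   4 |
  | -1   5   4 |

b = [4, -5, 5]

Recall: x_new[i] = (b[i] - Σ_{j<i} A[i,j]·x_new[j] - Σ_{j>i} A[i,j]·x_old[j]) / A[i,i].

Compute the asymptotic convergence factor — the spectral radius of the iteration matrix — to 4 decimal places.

Diagonal D = diag(2, -4, 4); L, U strict lower/upper.
T_GS = -(D+L)⁻¹U: row 0 first, T[0,2] = -(-2)/(2) = +1.0000; later rows by forward substitution.
  T[0,:] = [+0.0000 +1.0000 +1.0000]
  T[1,:] = [+0.0000 +0.7500 +1.7500]
  T[2,:] = [+0.0000 -0.6875 -1.9375]
|roots of det(T-λI)|: 1.3700, 0.1825, 0.0000.
ρ(T) = max|λ| = 1.3700; 1.3700 > 1: divergent.

1.3700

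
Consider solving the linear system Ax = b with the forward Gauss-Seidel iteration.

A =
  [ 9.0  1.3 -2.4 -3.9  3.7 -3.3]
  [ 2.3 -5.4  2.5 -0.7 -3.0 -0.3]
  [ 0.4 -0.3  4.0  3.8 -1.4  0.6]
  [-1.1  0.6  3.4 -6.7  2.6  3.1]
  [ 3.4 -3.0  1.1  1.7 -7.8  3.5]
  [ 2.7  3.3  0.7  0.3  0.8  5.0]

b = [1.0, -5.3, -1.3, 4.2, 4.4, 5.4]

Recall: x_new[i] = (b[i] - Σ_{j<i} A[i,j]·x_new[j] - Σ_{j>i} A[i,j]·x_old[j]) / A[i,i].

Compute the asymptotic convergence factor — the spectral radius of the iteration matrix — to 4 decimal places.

Let D = diag(9, -5.4, 4, -6.7, -7.8, 5); L, U the strict triangles.
Gauss-Seidel: T = -(D+L)⁻¹U, row 0 first, T[0,3] = -(-3.9)/(9) = +0.4333; later rows by forward substitution.
  T[0,:] = [+0.0000 -0.1444 +0.2667 +0.4333 -0.4111 +0.3667]
  T[1,:] = [+0.0000 -0.0615 +0.5765 +0.0549 -0.7307 +0.1006]
  T[2,:] = [+0.0000 +0.0098 +0.0166 -0.9892 +0.3363 -0.1791]
  T[3,:] = [+0.0000 +0.0232 +0.0163 -0.5682 +0.5608 +0.3206]
  T[4,:] = [+0.0000 -0.0329 -0.0996 -0.0956 +0.2715 +0.6145]
  T[5,:] = [+0.0000 +0.1211 -0.5119 -0.0824 +0.5801 -0.3569]
|roots of det(T-λI)|: 0.9151, 0.6913, 0.4166, 0.4166, 0.0544, 0.0000.
ρ = 0.9151; 0.9151 < 1, so it converges for any x₀.

0.9151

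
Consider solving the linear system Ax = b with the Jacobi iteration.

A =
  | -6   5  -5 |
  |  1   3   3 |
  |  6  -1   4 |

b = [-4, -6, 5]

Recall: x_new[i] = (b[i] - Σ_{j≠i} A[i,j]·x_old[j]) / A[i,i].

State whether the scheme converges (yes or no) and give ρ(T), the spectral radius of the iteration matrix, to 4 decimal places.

A = D + L + U where D = diag(-6, 3, 4).
Jacobi: T = -D⁻¹(L+U), T[1,2] = -(3)/(3) = -1.0000; T[1,1] = 0.
  T[0,:] = [+0.0000 +0.8333 -0.8333]
  T[1,:] = [-0.3333 +0.0000 -1.0000]
  T[2,:] = [-1.5000 +0.2500 +0.0000]
|eigenvalues of T|: 1.3139, 1.0021, 1.0021.
ρ = 1.3139; 1.3139 > 1, so it fails to converge.

no, ρ = 1.3139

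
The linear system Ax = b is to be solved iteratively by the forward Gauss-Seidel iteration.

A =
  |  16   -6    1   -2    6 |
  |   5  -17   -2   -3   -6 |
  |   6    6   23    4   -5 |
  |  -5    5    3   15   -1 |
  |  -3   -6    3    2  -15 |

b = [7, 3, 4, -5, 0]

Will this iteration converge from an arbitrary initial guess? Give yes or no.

A = D + L + U where D = diag(16, -17, 23, 15, -15).
T_GS = -(D+L)⁻¹U: row 0 first, T[0,4] = -(6)/(16) = -0.3750; later rows by forward substitution.
  T[0,:] = [+0.0000 +0.3750 -0.0625 +0.1250 -0.3750]
  T[1,:] = [+0.0000 +0.1103 -0.1360 -0.1397 -0.4632]
  T[2,:] = [+0.0000 -0.1266 +0.0518 -0.1701 +0.4361]
  T[3,:] = [+0.0000 +0.1136 +0.0142 +0.1223 +0.0089]
  T[4,:] = [+0.0000 -0.1293 +0.0792 +0.0132 +0.3487]
|roots of det(T-λI)|: 0.5945, 0.0890, 0.0890, 0.0217, 0.0000.
spectral radius ρ = 0.5945; 0.5945 < 1, so it converges for any x₀.

yes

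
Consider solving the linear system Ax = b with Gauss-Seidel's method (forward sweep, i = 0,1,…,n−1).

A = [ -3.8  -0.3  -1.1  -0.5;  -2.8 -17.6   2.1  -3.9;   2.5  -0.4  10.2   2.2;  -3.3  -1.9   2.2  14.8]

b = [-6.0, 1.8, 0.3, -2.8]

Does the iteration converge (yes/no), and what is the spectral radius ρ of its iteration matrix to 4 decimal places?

Diagonal D = diag(-3.8, -17.6, 10.2, 14.8); L, U strict lower/upper.
T_GS = -(D+L)⁻¹U: row 0 first, T[0,3] = -(-0.5)/(-3.8) = -0.1316; later rows by forward substitution.
  T[0,:] = [+0.0000 -0.0789 -0.2895 -0.1316]
  T[1,:] = [+0.0000 +0.0126 +0.1654 -0.2007]
  T[2,:] = [+0.0000 +0.0198 +0.0774 -0.1913]
  T[3,:] = [+0.0000 -0.0189 -0.0548 -0.0267]
|roots of det(T-λI)|: 0.1816, 0.0909, 0.0274, 0.0000.
ρ(T) = max|λ| = 0.1816; 0.1816 < 1 ⇒ converges.

yes, ρ = 0.1816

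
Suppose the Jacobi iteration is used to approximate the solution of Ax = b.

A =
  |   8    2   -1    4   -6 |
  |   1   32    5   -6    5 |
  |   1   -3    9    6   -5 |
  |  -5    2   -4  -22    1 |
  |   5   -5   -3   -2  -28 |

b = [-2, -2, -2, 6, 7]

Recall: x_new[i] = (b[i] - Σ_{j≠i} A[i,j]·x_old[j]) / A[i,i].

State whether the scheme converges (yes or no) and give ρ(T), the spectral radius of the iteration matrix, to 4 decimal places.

yes, ρ = 0.6600

A = D + L + U where D = diag(8, 32, 9, -22, -28).
Jacobi T = -D⁻¹(L+U): T[0,3] = -(4)/(8) = -0.5000; T[0,0] = 0.
  T[0,:] = [+0.0000  -0.2500  +0.1250  -0.5000  +0.7500]
  T[1,:] = [-0.0312  +0.0000  -0.1562  +0.1875  -0.1562]
  T[2,:] = [-0.1111  +0.3333  +0.0000  -0.6667  +0.5556]
  T[3,:] = [-0.2273  +0.0909  -0.1818  +0.0000  +0.0455]
  T[4,:] = [+0.1786  -0.1786  -0.1071  -0.0714  +0.0000]
|eigenvalues of T|: 0.6600, 0.3728, 0.3728, 0.1332, 0.1332.
ρ = 0.6600; 0.6600 < 1, so it converges for any x₀.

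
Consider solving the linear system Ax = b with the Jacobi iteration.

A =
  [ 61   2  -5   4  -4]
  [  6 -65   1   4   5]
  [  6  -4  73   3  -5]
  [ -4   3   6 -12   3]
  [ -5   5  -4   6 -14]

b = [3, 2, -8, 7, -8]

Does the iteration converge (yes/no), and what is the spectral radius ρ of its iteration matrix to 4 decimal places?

yes, ρ = 0.4375

A = D + L + U where D = diag(61, -65, 73, -12, -14).
Jacobi: T = -D⁻¹(L+U), T[3,2] = -(6)/(-12) = +0.5000; T[3,3] = 0.
  T[0,:] = [+0.0000  -0.0328  +0.0820  -0.0656  +0.0656]
  T[1,:] = [+0.0923  +0.0000  +0.0154  +0.0615  +0.0769]
  T[2,:] = [-0.0822  +0.0548  +0.0000  -0.0411  +0.0685]
  T[3,:] = [-0.3333  +0.2500  +0.5000  +0.0000  +0.2500]
  T[4,:] = [-0.3571  +0.3571  -0.2857  +0.4286  +0.0000]
|roots of det(T-λI)|: 0.4375, 0.2544, 0.2544, 0.0699, 0.0699.
ρ(T) = max|λ| = 0.4375; 0.4375 < 1: convergent.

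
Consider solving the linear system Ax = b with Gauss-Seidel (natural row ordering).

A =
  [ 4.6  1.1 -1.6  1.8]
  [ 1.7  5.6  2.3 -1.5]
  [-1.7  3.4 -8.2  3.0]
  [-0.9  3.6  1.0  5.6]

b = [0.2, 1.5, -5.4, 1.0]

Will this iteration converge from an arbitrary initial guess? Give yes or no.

A = D + L + U where D = diag(4.6, 5.6, -8.2, 5.6).
GS T = -(D+L)⁻¹U: row 0 first, T[0,1] = -(1.1)/(4.6) = -0.2391; later rows by forward substitution.
  T[0,:] = [+0.0000  -0.2391  +0.3478  -0.3913]
  T[1,:] = [+0.0000  +0.0726  -0.5163  +0.3866]
  T[2,:] = [+0.0000  +0.0797  -0.2862  +0.6073]
  T[3,:] = [+0.0000  -0.0993  +0.4389  -0.4199]
|eigenvalues of T|: 0.7761, 0.1832, 0.0406, 0.0000.
spectral radius ρ = 0.7761; 0.7761 < 1, so it converges for any x₀.

yes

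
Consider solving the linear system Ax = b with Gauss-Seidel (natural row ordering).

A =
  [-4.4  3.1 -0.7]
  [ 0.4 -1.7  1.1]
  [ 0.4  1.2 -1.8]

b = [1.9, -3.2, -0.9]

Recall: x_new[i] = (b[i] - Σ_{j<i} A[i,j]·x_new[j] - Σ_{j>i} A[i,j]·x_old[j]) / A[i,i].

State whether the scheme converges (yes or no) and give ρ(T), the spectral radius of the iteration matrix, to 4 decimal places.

Write A = D+L+U with D = diag(-4.4, -1.7, -1.8).
Gauss-Seidel: T = -(D+L)⁻¹U, row 0 first, T[0,2] = -(-0.7)/(-4.4) = -0.1591; later rows by forward substitution.
  T[0,:] = [+0.0000  +0.7045  -0.1591]
  T[1,:] = [+0.0000  +0.1658  +0.6096]
  T[2,:] = [+0.0000  +0.2671  +0.3711]
|roots of det(T-λI)|: 0.6848, 0.1479, 0.0000.
ρ = 0.6848; 0.6848 < 1: convergent.

yes, ρ = 0.6848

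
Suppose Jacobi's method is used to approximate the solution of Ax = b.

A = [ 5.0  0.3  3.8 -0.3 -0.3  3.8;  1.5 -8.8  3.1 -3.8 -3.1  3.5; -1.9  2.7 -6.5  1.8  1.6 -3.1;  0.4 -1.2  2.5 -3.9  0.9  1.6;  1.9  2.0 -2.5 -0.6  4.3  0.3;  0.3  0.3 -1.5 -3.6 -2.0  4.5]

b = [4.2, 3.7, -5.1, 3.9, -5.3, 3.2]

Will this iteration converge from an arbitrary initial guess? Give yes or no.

no

A = D + L + U where D = diag(5, -8.8, -6.5, -3.9, 4.3, 4.5).
Jacobi T = -D⁻¹(L+U): T[1,0] = -(1.5)/(-8.8) = +0.1705; T[1,1] = 0.
  T[0,:] = [+0.0000  -0.0600  -0.7600  +0.0600  +0.0600  -0.7600]
  T[1,:] = [+0.1705  +0.0000  +0.3523  -0.4318  -0.3523  +0.3977]
  T[2,:] = [-0.2923  +0.4154  +0.0000  +0.2769  +0.2462  -0.4769]
  T[3,:] = [+0.1026  -0.3077  +0.6410  +0.0000  +0.2308  +0.4103]
  T[4,:] = [-0.4419  -0.4651  +0.5814  +0.1395  +0.0000  -0.0698]
  T[5,:] = [-0.0667  -0.0667  +0.3333  +0.8000  +0.4444  +0.0000]
|eigenvalues of T|: 1.2398, 0.7994, 0.5237, 0.3901, 0.3901, 0.3155.
ρ(T) = max|λ| = 1.2398; 1.2398 > 1, so it fails to converge.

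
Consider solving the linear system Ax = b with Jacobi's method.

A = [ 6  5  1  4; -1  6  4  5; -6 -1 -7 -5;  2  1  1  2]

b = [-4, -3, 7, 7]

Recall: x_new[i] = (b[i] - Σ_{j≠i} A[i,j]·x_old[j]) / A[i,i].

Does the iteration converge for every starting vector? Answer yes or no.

no

Let D = diag(6, 6, -7, 2); L, U the strict triangles.
T_J = -D⁻¹(L+U): T[3,0] = -(2)/(2) = -1.0000; T[3,3] = 0.
  T[0,:] = [+0.0000, -0.8333, -0.1667, -0.6667]
  T[1,:] = [+0.1667, +0.0000, -0.6667, -0.8333]
  T[2,:] = [-0.8571, -0.1429, +0.0000, -0.7143]
  T[3,:] = [-1.0000, -0.5000, -0.5000, +0.0000]
|roots of det(T-λI)|: 1.6995, 0.7975, 0.7975, 0.7525.
ρ = 1.6995; 1.6995 > 1, so it fails to converge.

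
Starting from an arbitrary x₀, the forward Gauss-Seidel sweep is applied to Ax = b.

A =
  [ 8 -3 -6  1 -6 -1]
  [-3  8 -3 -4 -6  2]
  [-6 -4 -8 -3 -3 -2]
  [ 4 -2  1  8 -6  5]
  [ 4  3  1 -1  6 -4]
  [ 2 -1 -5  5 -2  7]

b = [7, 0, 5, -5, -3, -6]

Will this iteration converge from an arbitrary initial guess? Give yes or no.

no

A = D + L + U where D = diag(8, 8, -8, 8, 6, 7).
T_GS = -(D+L)⁻¹U: row 0 first, T[0,3] = -(1)/(8) = -0.1250; later rows by forward substitution.
  T[0,:] = [+0.0000  +0.3750  +0.7500  -0.1250  +0.7500  +0.1250]
  T[1,:] = [+0.0000  +0.1406  +0.6562  +0.4531  +1.0312  -0.2031]
  T[2,:] = [+0.0000  -0.3516  -0.8906  -0.5078  -1.4531  -0.2422]
  T[3,:] = [+0.0000  -0.1084  -0.0996  +0.2393  +0.8145  -0.7080]
  T[4,:] = [+0.0000  -0.2798  -0.6963  -0.0187  -0.6377  +0.6073]
  T[5,:] = [+0.0000  -0.3407  -0.8845  -0.4385  -1.8689  +0.4415]
|λ(T)| sorted: 1.2534, 0.5436, 0.5436, 0.1553, 0.1310, 0.0000.
spectral radius ρ = 1.2534; 1.2534 > 1 ⇒ diverges.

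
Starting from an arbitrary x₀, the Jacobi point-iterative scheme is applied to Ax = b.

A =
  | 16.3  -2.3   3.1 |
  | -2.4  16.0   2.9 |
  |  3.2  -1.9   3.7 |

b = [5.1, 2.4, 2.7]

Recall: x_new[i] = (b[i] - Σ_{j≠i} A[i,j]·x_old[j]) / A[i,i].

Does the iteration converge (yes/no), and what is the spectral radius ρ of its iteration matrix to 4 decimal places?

Split A = D + L + U, D = diag(16.3, 16, 3.7).
Jacobi: T = -D⁻¹(L+U), T[0,2] = -(3.1)/(16.3) = -0.1902; T[0,0] = 0.
  T[0,:] = [+0.0000, +0.1411, -0.1902]
  T[1,:] = [+0.1500, +0.0000, -0.1812]
  T[2,:] = [-0.8649, +0.5135, +0.0000]
eigenvalue magnitudes: 0.3386, 0.2505, 0.0881.
spectral radius ρ = 0.3386; 0.3386 < 1: convergent.

yes, ρ = 0.3386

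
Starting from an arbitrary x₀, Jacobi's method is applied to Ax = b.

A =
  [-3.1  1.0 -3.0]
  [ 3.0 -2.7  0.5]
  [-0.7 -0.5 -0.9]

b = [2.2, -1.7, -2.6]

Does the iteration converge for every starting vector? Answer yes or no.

Write A = D+L+U with D = diag(-3.1, -2.7, -0.9).
Jacobi T = -D⁻¹(L+U): T[1,0] = -(3)/(-2.7) = +1.1111; T[1,1] = 0.
  T[0,:] = [+0.0000 +0.3226 -0.9677]
  T[1,:] = [+1.1111 +0.0000 +0.1852]
  T[2,:] = [-0.7778 -0.5556 +0.0000]
|λ(T)| sorted: 1.2098, 0.6748, 0.6748.
spectral radius ρ = 1.2098; 1.2098 > 1: divergent.

no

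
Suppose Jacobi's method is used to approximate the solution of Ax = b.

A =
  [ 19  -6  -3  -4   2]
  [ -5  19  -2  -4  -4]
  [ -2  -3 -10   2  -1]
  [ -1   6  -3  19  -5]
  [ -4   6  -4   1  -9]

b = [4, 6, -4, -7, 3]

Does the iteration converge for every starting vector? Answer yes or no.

yes

Split A = D + L + U, D = diag(19, 19, -10, 19, -9).
Jacobi T = -D⁻¹(L+U): T[3,4] = -(-5)/(19) = +0.2632; T[3,3] = 0.
  T[0,:] = [+0.0000  +0.3158  +0.1579  +0.2105  -0.1053]
  T[1,:] = [+0.2632  +0.0000  +0.1053  +0.2105  +0.2105]
  T[2,:] = [-0.2000  -0.3000  +0.0000  +0.2000  -0.1000]
  T[3,:] = [+0.0526  -0.3158  +0.1579  +0.0000  +0.2632]
  T[4,:] = [-0.4444  +0.6667  -0.4444  +0.1111  +0.0000]
|roots of det(T-λI)|: 0.6585, 0.4751, 0.4020, 0.4020, 0.1919.
spectral radius ρ = 0.6585; 0.6585 < 1, so it converges for any x₀.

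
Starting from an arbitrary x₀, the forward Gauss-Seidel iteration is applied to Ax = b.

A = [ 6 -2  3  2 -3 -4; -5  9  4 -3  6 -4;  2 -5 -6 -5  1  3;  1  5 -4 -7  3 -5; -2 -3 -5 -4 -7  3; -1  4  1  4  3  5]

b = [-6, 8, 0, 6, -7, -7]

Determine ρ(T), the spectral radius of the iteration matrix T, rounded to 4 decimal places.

1.6061

Let D = diag(6, 9, -6, -7, -7, 5); L, U the strict triangles.
GS T = -(D+L)⁻¹U: row 0 first, T[0,4] = -(-3)/(6) = +0.5000; later rows by forward substitution.
  T[0,:] = [+0.0000 +0.3333 -0.5000 -0.3333 +0.5000 +0.6667]
  T[1,:] = [+0.0000 +0.1852 -0.7222 +0.1481 -0.3889 +0.8148]
  T[2,:] = [+0.0000 -0.0432 +0.4352 -1.0679 +0.6574 +0.0432]
  T[3,:] = [+0.0000 +0.2046 -0.8360 +0.6684 -0.1534 -0.0617]
  T[4,:] = [+0.0000 -0.2606 +0.6192 +0.4126 -0.3581 -0.1067]
  T[5,:] = [+0.0000 -0.0801 +0.6880 -0.7539 +0.6172 -0.4138]
|eigenvalues of T|: 1.6061, 0.9645, 0.3438, 0.1687, 0.0505, 0.0000.
ρ = 1.6061; 1.6061 > 1, so it fails to converge.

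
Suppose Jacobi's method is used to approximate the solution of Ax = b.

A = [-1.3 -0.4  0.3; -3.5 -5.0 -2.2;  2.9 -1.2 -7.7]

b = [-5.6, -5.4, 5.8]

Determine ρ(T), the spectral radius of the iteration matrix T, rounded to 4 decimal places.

0.6933

Split A = D + L + U, D = diag(-1.3, -5, -7.7).
Jacobi T = -D⁻¹(L+U): T[1,0] = -(-3.5)/(-5) = -0.7000; T[1,1] = 0.
  T[0,:] = [+0.0000 -0.3077 +0.2308]
  T[1,:] = [-0.7000 +0.0000 -0.4400]
  T[2,:] = [+0.3766 -0.1558 +0.0000]
|roots of det(T-λI)|: 0.6933, 0.4483, 0.2450.
ρ = 0.6933; 0.6933 < 1: convergent.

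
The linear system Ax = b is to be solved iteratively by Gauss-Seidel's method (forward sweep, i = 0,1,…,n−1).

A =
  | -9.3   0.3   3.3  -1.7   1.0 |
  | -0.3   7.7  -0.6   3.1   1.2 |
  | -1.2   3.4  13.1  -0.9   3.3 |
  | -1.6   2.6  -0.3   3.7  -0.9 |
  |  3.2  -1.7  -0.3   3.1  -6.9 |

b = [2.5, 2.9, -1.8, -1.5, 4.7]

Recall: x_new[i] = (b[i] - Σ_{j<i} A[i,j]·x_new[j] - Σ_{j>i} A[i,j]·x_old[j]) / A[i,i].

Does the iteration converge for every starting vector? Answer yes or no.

yes

A = D + L + U where D = diag(-9.3, 7.7, 13.1, 3.7, -6.9).
Gauss-Seidel: T = -(D+L)⁻¹U, row 0 first, T[0,2] = -(3.3)/(-9.3) = +0.3548; later rows by forward substitution.
  T[0,:] = [+0.0000 +0.0323 +0.3548 -0.1828 +0.1075]
  T[1,:] = [+0.0000 +0.0013 +0.0917 -0.4097 -0.1517]
  T[2,:] = [+0.0000 +0.0026 +0.0087 +0.1583 -0.2027]
  T[3,:] = [+0.0000 +0.0133 +0.0897 +0.2217 +0.3799]
  T[4,:] = [+0.0000 +0.0205 +0.1819 +0.1089 +0.2667]
eigenvalue magnitudes: 0.4381, 0.1653, 0.1653, 0.0016, 0.0000.
ρ = 0.4381; 0.4381 < 1 ⇒ converges.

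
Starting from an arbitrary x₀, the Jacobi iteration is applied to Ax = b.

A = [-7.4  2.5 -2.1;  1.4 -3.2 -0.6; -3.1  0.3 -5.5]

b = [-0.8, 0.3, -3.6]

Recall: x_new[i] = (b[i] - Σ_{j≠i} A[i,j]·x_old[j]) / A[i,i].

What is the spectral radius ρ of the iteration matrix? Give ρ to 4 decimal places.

Write A = D+L+U with D = diag(-7.4, -3.2, -5.5).
Jacobi: T = -D⁻¹(L+U), T[1,2] = -(-0.6)/(-3.2) = -0.1875; T[1,1] = 0.
  T[0,:] = [+0.0000 +0.3378 -0.2838]
  T[1,:] = [+0.4375 +0.0000 -0.1875]
  T[2,:] = [-0.5636 +0.0545 +0.0000]
eigenvalue magnitudes: 0.5888, 0.4881, 0.1007.
ρ(T) = max|λ| = 0.5888; 0.5888 < 1 ⇒ converges.

0.5888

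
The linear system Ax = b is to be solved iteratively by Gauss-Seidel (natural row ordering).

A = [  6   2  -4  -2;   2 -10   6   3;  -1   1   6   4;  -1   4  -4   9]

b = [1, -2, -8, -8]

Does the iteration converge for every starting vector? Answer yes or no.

Write A = D+L+U with D = diag(6, -10, 6, 9).
Gauss-Seidel: T = -(D+L)⁻¹U, row 0 first, T[0,3] = -(-2)/(6) = +0.3333; later rows by forward substitution.
  T[0,:] = [+0.0000 -0.3333 +0.6667 +0.3333]
  T[1,:] = [+0.0000 -0.0667 +0.7333 +0.3667]
  T[2,:] = [+0.0000 -0.0444 -0.0111 -0.6722]
  T[3,:] = [+0.0000 -0.0272 -0.2568 -0.4247]
|λ(T)| sorted: 0.6193, 0.2238, 0.1069, 0.0000.
ρ = 0.6193; 0.6193 < 1 ⇒ converges.

yes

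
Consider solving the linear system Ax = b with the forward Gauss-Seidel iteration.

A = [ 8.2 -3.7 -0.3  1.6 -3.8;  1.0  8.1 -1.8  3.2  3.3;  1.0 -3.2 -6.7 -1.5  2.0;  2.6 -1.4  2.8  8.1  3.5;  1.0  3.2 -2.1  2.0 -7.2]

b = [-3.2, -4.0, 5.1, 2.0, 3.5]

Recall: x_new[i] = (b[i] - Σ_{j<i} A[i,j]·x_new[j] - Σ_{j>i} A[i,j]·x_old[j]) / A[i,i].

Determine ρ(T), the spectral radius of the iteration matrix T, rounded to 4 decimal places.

0.9157

Let D = diag(8.2, 8.1, -6.7, 8.1, -7.2); L, U the strict triangles.
T_GS = -(D+L)⁻¹U: row 0 first, T[0,3] = -(1.6)/(8.2) = -0.1951; later rows by forward substitution.
  T[0,:] = [+0.0000, +0.4512, +0.0366, -0.1951, +0.4634]
  T[1,:] = [+0.0000, -0.0557, +0.2177, -0.3710, -0.4646]
  T[2,:] = [+0.0000, +0.0940, -0.0985, -0.0758, +0.5896]
  T[3,:] = [+0.0000, -0.1869, +0.0599, +0.0247, -0.8650]
  T[4,:] = [+0.0000, -0.0414, +0.1472, -0.1630, -0.5544]
|eigenvalues of T|: 0.9157, 0.3688, 0.0951, 0.0420, 0.0000.
spectral radius ρ = 0.9157; 0.9157 < 1: convergent.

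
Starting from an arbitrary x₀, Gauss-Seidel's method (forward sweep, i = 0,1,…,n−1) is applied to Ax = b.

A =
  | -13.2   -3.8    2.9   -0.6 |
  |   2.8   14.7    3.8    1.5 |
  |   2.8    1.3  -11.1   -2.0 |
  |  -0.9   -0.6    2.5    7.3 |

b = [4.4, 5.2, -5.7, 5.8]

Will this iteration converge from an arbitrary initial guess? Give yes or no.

Let D = diag(-13.2, 14.7, -11.1, 7.3); L, U the strict triangles.
Gauss-Seidel: T = -(D+L)⁻¹U, row 0 first, T[0,1] = -(-3.8)/(-13.2) = -0.2879; later rows by forward substitution.
  T[0,:] = [+0.0000 -0.2879 +0.2197 -0.0455]
  T[1,:] = [+0.0000 +0.0548 -0.3004 -0.0934]
  T[2,:] = [+0.0000 -0.0662 +0.0202 -0.2026]
  T[3,:] = [+0.0000 -0.0083 -0.0045 +0.0561]
|roots of det(T-λI)|: 0.1695, 0.1198, 0.0814, 0.0000.
ρ = 0.1695; 0.1695 < 1: convergent.

yes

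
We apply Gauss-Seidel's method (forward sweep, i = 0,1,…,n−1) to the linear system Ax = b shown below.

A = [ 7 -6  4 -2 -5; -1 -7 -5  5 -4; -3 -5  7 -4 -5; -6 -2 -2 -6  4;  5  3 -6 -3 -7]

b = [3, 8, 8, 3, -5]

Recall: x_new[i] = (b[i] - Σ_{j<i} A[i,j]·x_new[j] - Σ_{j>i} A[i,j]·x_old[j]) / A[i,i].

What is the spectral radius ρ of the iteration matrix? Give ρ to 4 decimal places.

1.3094

Write A = D+L+U with D = diag(7, -7, 7, -6, -7).
T_GS = -(D+L)⁻¹U: row 0 first, T[0,2] = -(4)/(7) = -0.5714; later rows by forward substitution.
  T[0,:] = [+0.0000, +0.8571, -0.5714, +0.2857, +0.7143]
  T[1,:] = [+0.0000, -0.1224, -0.6327, +0.6735, -0.6735]
  T[2,:] = [+0.0000, +0.2799, -0.6968, +1.1749, +0.5394]
  T[3,:] = [+0.0000, -0.9096, +1.0146, -0.9018, -0.0029]
  T[4,:] = [+0.0000, +0.7097, -0.5169, -0.1279, -0.2395]
eigenvalue magnitudes: 1.3094, 0.8052, 0.8052, 0.1962, 0.0000.
spectral radius ρ = 1.3094; 1.3094 > 1 ⇒ diverges.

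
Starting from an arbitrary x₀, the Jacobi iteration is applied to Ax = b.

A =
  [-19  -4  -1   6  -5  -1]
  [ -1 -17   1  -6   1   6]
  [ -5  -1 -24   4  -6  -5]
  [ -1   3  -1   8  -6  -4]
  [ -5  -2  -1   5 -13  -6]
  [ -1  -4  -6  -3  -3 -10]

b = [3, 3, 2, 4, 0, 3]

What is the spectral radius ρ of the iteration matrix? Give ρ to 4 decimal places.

Let D = diag(-19, -17, -24, 8, -13, -10); L, U the strict triangles.
T_J = -D⁻¹(L+U): T[0,1] = -(-4)/(-19) = -0.2105; T[0,0] = 0.
  T[0,:] = [+0.0000  -0.2105  -0.0526  +0.3158  -0.2632  -0.0526]
  T[1,:] = [-0.0588  +0.0000  +0.0588  -0.3529  +0.0588  +0.3529]
  T[2,:] = [-0.2083  -0.0417  +0.0000  +0.1667  -0.2500  -0.2083]
  T[3,:] = [+0.1250  -0.3750  +0.1250  +0.0000  +0.7500  +0.5000]
  T[4,:] = [-0.3846  -0.1538  -0.0769  +0.3846  +0.0000  -0.4615]
  T[5,:] = [-0.1000  -0.4000  -0.6000  -0.3000  -0.3000  +0.0000]
eigenvalue magnitudes: 0.8487, 0.6855, 0.4131, 0.3642, 0.3642, 0.0409.
ρ(T) = max|λ| = 0.8487; 0.8487 < 1 ⇒ converges.

0.8487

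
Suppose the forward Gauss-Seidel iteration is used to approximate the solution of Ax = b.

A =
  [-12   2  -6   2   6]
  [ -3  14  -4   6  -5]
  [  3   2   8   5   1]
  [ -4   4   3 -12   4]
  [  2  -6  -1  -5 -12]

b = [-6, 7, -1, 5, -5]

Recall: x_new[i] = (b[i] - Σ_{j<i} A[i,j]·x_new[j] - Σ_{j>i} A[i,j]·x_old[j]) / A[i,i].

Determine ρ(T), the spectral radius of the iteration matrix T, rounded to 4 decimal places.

A = D + L + U where D = diag(-12, 14, 8, -12, -12).
GS T = -(D+L)⁻¹U: row 0 first, T[0,3] = -(2)/(-12) = +0.1667; later rows by forward substitution.
  T[0,:] = [+0.0000  +0.1667  -0.5000  +0.1667  +0.5000]
  T[1,:] = [+0.0000  +0.0357  +0.1786  -0.3929  +0.4643]
  T[2,:] = [+0.0000  -0.0714  +0.1429  -0.5893  -0.4286]
  T[3,:] = [+0.0000  -0.0615  +0.2619  -0.3338  +0.2143]
  T[4,:] = [+0.0000  +0.0415  -0.2937  +0.4124  -0.2024]
|eigenvalues of T|: 0.5545, 0.1671, 0.1671, 0.1068, 0.0000.
ρ(T) = max|λ| = 0.5545; 0.5545 < 1, so it converges for any x₀.

0.5545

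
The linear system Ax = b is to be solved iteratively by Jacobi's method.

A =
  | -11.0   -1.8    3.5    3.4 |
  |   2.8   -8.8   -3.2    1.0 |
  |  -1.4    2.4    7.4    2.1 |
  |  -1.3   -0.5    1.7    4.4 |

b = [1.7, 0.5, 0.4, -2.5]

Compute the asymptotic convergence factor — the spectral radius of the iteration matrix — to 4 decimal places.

A = D + L + U where D = diag(-11, -8.8, 7.4, 4.4).
Jacobi: T = -D⁻¹(L+U), T[1,2] = -(-3.2)/(-8.8) = -0.3636; T[1,1] = 0.
  T[0,:] = [+0.0000, -0.1636, +0.3182, +0.3091]
  T[1,:] = [+0.3182, +0.0000, -0.3636, +0.1136]
  T[2,:] = [+0.1892, -0.3243, +0.0000, -0.2838]
  T[3,:] = [+0.2955, +0.1136, -0.3864, +0.0000]
|λ(T)| sorted: 0.6219, 0.4808, 0.2318, 0.0908.
spectral radius ρ = 0.6219; 0.6219 < 1, so it converges for any x₀.

0.6219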